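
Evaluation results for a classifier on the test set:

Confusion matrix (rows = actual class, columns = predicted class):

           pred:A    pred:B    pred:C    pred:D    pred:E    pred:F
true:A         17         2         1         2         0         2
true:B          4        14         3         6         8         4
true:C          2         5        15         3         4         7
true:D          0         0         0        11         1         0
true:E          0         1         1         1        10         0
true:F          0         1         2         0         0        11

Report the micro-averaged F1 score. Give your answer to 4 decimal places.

Micro-averaging pools counts across classes: ΣTP=78, ΣFP=60, ΣFN=60.
Micro-F1 score = 2·TP/(2·TP+FP+FN) on pooled counts = 0.5652 (equals overall accuracy in single-label multiclass).

0.5652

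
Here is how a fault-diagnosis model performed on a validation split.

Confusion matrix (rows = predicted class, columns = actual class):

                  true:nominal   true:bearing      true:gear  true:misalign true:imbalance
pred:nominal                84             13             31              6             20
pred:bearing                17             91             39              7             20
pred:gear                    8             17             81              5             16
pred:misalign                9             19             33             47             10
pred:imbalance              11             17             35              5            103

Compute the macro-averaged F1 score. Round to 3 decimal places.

Per-class F1 score (2·TP/(2·TP+FP+FN)):
  nominal: TP=84, FP=13+31+6+20=70, FN=17+8+9+11=45 → 168/283 = 0.5936
  bearing: TP=91, FP=17+39+7+20=83, FN=13+17+19+17=66 → 182/331 = 0.5498
  gear: TP=81, FP=8+17+5+16=46, FN=31+39+33+35=138 → 162/346 = 0.4682
  misalign: TP=47, FP=9+19+33+10=71, FN=6+7+5+5=23 → 94/188 = 0.5000
  imbalance: TP=103, FP=11+17+35+5=68, FN=20+20+16+10=66 → 206/340 = 0.6059
Macro-F1 score = mean = (0.5936 + 0.5498 + 0.4682 + 0.5000 + 0.6059) / 5 = 0.544

0.544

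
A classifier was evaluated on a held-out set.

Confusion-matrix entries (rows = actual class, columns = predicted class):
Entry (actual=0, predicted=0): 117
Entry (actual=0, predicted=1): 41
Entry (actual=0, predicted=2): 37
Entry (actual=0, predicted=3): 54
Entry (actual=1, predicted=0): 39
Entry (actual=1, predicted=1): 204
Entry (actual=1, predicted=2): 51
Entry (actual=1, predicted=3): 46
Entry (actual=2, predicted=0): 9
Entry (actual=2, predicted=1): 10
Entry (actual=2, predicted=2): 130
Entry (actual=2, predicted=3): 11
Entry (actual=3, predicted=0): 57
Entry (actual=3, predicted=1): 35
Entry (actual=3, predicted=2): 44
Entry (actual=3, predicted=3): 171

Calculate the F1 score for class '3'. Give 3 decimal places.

Treat '3' as positive and all other classes as negative.
F1 score = 2·TP/(2·TP+FP+FN).
3: TP=171, FP=54+46+11=111, FN=57+35+44=136 → 342/589 = 0.5806

0.581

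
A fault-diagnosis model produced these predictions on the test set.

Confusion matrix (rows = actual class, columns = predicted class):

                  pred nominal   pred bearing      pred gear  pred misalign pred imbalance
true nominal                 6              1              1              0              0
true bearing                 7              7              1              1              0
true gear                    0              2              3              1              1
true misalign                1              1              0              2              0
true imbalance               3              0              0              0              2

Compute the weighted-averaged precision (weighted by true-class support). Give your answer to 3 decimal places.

0.563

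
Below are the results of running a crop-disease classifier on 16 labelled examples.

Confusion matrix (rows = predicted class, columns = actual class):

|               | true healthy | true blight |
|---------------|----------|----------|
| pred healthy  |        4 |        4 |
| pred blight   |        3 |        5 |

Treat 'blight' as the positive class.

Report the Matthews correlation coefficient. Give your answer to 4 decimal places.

MCC = (TP·TN − FP·FN) / √((TP+FP)(TP+FN)(TN+FP)(TN+FN))
Numerator = 5·4 − 3·4 = 8
Denominator = √(8·9·7·8) = √4032 = 63.4980
MCC = 8 / 63.4980 = 0.1260

0.1260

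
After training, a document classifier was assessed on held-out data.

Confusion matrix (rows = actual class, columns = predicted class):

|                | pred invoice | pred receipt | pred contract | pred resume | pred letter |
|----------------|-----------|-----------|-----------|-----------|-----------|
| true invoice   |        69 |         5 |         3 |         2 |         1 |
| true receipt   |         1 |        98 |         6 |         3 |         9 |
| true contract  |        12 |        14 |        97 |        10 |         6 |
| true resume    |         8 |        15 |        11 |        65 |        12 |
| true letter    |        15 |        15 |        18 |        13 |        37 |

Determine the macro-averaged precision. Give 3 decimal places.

Per-class precision (TP/(TP+FP)):
  invoice: TP=69, FP=1+12+8+15=36 → 69/105 = 0.6571
  receipt: TP=98, FP=5+14+15+15=49 → 98/147 = 0.6667
  contract: TP=97, FP=3+6+11+18=38 → 97/135 = 0.7185
  resume: TP=65, FP=2+3+10+13=28 → 65/93 = 0.6989
  letter: TP=37, FP=1+9+6+12=28 → 37/65 = 0.5692
Macro-precision = mean = (0.6571 + 0.6667 + 0.7185 + 0.6989 + 0.5692) / 5 = 0.662

0.662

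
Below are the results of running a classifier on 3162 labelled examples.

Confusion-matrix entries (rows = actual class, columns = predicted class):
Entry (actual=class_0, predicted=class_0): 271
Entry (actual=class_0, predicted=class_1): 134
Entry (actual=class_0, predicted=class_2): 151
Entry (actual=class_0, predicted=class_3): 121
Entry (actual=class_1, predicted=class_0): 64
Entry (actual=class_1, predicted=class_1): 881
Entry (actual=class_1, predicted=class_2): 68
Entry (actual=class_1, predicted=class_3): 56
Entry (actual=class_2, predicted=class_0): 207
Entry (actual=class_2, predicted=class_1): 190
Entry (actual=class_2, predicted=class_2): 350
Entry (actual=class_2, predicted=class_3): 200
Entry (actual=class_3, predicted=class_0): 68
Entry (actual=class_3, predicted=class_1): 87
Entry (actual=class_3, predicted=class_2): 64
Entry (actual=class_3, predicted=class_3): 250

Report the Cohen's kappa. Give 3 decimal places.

0.390

Observed agreement pₒ = trace/N = 1752/3162 = 0.5541
Expected agreement pₑ = Σ (rowᵢ·colᵢ)/N² = (677·610 + 1069·1292 + 947·633 + 469·627)/3162² = 0.2688
κ = (pₒ − pₑ)/(1 − pₑ) = (0.5541 − 0.2688)/(1 − 0.2688) = 0.390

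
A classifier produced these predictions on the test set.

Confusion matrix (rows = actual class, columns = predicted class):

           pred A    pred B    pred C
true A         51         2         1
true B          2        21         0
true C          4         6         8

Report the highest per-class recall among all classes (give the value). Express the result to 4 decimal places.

Per-class recall (TP/(TP+FN)):
  A: TP=51, FN=2+1=3 → 51/54 = 0.94444
  B: TP=21, FN=2+0=2 → 21/23 = 0.91304
  C: TP=8, FN=4+6=10 → 8/18 = 0.44444
Highest is class 'A' with recall = 0.9444.

0.9444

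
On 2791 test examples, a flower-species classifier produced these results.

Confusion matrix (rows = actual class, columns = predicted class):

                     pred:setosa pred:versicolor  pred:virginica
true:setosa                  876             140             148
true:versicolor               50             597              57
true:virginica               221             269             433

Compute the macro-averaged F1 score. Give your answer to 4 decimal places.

0.6704

Per-class F1 score (2·TP/(2·TP+FP+FN)):
  setosa: TP=876, FP=50+221=271, FN=140+148=288 → 1752/2311 = 0.75811
  versicolor: TP=597, FP=140+269=409, FN=50+57=107 → 1194/1710 = 0.69825
  virginica: TP=433, FP=148+57=205, FN=221+269=490 → 866/1561 = 0.55477
Macro-F1 score = mean = (0.75811 + 0.69825 + 0.55477) / 3 = 0.6704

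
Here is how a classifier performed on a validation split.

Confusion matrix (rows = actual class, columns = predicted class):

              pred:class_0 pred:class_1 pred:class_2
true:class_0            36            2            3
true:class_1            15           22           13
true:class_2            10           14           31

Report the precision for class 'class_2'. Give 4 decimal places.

0.6596

One-vs-rest for 'class_2': TP = diagonal; FP = other classes predicted 'class_2'; FN = 'class_2' predicted as other.
precision = TP/(TP+FP).
class_2: TP=31, FP=3+13=16 → 31/47 = 0.65957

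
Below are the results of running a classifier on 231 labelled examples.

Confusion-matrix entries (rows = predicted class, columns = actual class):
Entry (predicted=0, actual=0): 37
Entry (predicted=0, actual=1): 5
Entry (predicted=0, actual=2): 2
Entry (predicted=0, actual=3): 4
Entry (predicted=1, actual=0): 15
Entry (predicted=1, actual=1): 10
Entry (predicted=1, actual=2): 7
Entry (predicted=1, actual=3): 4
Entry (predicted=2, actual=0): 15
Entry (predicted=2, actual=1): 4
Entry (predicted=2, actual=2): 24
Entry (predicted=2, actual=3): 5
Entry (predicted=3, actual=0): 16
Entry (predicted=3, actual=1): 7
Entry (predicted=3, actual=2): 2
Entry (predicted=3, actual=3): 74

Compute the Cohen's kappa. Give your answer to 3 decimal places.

Observed agreement pₒ = trace/N = 145/231 = 0.6277
Expected agreement pₑ = Σ (rowᵢ·colᵢ)/N² = (83·48 + 26·36 + 35·48 + 87·99)/231² = 0.2851
κ = (pₒ − pₑ)/(1 − pₑ) = (0.6277 − 0.2851)/(1 − 0.2851) = 0.479

0.479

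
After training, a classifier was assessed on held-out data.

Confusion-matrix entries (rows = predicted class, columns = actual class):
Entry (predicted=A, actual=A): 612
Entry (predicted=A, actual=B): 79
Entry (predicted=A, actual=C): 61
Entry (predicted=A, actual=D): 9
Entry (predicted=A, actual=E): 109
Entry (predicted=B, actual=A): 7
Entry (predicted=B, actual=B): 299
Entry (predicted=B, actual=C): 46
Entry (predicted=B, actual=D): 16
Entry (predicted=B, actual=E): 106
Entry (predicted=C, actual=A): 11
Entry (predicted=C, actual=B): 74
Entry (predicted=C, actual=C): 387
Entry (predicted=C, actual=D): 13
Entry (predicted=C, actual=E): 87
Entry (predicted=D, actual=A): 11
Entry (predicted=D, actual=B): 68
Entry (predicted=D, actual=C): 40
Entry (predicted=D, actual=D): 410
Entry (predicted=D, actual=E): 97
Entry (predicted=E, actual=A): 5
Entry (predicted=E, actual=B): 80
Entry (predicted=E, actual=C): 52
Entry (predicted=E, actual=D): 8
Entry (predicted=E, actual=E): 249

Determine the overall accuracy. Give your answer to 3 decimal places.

Accuracy = trace / total = (612+299+387+410+249=1957) / 2936 = 1957/2936 = 0.667

0.667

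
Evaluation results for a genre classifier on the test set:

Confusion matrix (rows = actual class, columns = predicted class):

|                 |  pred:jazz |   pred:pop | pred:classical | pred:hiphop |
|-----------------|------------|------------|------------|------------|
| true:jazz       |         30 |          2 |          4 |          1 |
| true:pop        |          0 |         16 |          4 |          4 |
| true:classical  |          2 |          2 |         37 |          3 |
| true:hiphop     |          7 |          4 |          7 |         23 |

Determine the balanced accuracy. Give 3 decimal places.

Balanced accuracy = mean of per-class recall.
  jazz: recall = 30/37 = 0.8108
  pop: recall = 16/24 = 0.6667
  classical: recall = 37/44 = 0.8409
  hiphop: recall = 23/41 = 0.5610
Mean = (0.8108 + 0.6667 + 0.8409 + 0.5610) / 4 = 0.720

0.720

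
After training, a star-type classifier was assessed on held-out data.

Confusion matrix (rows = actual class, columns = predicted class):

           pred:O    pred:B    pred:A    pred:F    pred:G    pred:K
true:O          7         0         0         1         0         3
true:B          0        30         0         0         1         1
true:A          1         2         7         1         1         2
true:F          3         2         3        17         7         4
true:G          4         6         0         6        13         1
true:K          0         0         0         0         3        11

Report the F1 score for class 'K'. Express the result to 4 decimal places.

0.6111

Take TP from the diagonal, FP from the rest of the 'K' prediction marginal, FN from the rest of the 'K' actual marginal.
F1 score = 2·TP/(2·TP+FP+FN).
K: TP=11, FP=3+1+2+4+1=11, FN=0+0+0+0+3=3 → 22/36 = 0.61111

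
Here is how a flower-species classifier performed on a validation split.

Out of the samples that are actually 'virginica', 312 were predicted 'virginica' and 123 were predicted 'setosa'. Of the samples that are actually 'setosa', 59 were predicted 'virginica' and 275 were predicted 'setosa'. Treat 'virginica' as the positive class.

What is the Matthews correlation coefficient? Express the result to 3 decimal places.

0.536

MCC = (TP·TN − FP·FN) / √((TP+FP)(TP+FN)(TN+FP)(TN+FN))
Numerator = 312·275 − 59·123 = 78543
Denominator = √(371·435·334·398) = √21453230820 = 146469.2146
MCC = 78543 / 146469.2146 = 0.536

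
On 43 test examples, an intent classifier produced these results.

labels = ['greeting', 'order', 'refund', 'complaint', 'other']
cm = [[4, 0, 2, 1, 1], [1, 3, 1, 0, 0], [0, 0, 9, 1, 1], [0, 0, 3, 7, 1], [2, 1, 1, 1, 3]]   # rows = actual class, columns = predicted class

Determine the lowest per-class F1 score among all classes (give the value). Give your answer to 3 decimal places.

0.429

Per-class F1 score (2·TP/(2·TP+FP+FN)):
  greeting: TP=4, FP=1+0+0+2=3, FN=0+2+1+1=4 → 8/15 = 0.5333
  order: TP=3, FP=0+0+0+1=1, FN=1+1+0+0=2 → 6/9 = 0.6667
  refund: TP=9, FP=2+1+3+1=7, FN=0+0+1+1=2 → 18/27 = 0.6667
  complaint: TP=7, FP=1+0+1+1=3, FN=0+0+3+1=4 → 14/21 = 0.6667
  other: TP=3, FP=1+0+1+1=3, FN=2+1+1+1=5 → 6/14 = 0.4286
Lowest is class 'other' with F1 score = 0.429.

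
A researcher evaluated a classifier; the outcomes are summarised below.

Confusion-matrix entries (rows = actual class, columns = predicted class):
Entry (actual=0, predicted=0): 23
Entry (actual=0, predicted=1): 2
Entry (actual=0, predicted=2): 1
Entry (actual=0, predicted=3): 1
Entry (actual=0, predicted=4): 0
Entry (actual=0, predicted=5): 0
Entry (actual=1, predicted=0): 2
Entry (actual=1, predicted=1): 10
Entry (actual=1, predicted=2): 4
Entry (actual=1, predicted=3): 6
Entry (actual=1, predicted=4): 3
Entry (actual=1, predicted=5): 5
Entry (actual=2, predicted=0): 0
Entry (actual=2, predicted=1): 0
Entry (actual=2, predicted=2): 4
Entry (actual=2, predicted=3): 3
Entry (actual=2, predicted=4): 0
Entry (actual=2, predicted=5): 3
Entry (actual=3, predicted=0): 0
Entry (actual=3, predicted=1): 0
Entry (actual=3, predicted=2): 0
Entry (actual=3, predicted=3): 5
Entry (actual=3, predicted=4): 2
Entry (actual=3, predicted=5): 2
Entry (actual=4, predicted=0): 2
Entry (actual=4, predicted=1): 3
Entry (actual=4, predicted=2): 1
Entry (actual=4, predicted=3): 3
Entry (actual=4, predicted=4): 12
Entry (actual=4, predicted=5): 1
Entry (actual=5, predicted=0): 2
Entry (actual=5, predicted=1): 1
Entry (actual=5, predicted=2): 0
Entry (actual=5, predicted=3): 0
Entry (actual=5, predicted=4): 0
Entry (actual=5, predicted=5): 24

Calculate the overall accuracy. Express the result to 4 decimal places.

Accuracy = trace / total = (23+10+4+5+12+24=78) / 125 = 78/125 = 0.6240

0.6240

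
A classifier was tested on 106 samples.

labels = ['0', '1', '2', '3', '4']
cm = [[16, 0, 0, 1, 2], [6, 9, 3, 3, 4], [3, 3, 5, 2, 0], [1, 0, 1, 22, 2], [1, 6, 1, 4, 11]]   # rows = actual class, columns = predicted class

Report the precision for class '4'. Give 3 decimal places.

0.579

One-vs-rest for '4': TP = diagonal; FP = other classes predicted '4'; FN = '4' predicted as other.
precision = TP/(TP+FP).
4: TP=11, FP=2+4+0+2=8 → 11/19 = 0.5789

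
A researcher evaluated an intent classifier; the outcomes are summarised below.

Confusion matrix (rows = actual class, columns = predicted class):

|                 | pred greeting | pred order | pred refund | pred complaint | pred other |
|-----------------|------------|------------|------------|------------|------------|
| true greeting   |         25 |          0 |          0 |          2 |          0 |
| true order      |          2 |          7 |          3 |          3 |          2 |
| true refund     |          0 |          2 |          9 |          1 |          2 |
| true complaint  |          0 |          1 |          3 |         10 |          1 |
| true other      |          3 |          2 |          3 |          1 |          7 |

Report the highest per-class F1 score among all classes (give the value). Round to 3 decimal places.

Per-class F1 score (2·TP/(2·TP+FP+FN)):
  greeting: TP=25, FP=2+0+0+3=5, FN=0+0+2+0=2 → 50/57 = 0.8772
  order: TP=7, FP=0+2+1+2=5, FN=2+3+3+2=10 → 14/29 = 0.4828
  refund: TP=9, FP=0+3+3+3=9, FN=0+2+1+2=5 → 18/32 = 0.5625
  complaint: TP=10, FP=2+3+1+1=7, FN=0+1+3+1=5 → 20/32 = 0.6250
  other: TP=7, FP=0+2+2+1=5, FN=3+2+3+1=9 → 14/28 = 0.5000
Highest is class 'greeting' with F1 score = 0.877.

0.877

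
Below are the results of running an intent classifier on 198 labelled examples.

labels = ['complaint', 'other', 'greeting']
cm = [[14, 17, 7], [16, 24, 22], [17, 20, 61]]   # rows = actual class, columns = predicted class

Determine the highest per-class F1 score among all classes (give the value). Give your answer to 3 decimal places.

0.649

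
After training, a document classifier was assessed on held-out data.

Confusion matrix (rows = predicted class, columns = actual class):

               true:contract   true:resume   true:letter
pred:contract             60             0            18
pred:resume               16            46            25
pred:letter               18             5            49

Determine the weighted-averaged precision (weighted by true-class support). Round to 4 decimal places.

0.6831

Per-class precision (TP/(TP+FP)):
  contract: TP=60, FP=0+18=18 → 60/78 = 0.76923
  resume: TP=46, FP=16+25=41 → 46/87 = 0.52874
  letter: TP=49, FP=18+5=23 → 49/72 = 0.68056
Weighted-precision = Σ (supportᵢ/N)·precisionᵢ with N=237: (94/237)·0.76923 + (51/237)·0.52874 + (92/237)·0.68056 = 0.6831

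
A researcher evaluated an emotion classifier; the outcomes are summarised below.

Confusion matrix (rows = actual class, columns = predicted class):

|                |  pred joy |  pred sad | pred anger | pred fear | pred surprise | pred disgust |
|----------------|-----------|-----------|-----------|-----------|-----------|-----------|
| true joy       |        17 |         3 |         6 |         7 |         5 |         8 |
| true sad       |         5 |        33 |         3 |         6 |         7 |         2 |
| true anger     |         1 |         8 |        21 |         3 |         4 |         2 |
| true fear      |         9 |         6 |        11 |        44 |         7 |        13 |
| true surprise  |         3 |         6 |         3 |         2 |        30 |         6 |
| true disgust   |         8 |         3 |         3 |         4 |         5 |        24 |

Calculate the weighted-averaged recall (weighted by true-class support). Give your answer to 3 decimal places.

Per-class recall (TP/(TP+FN)):
  joy: TP=17, FN=3+6+7+5+8=29 → 17/46 = 0.3696
  sad: TP=33, FN=5+3+6+7+2=23 → 33/56 = 0.5893
  anger: TP=21, FN=1+8+3+4+2=18 → 21/39 = 0.5385
  fear: TP=44, FN=9+6+11+7+13=46 → 44/90 = 0.4889
  surprise: TP=30, FN=3+6+3+2+6=20 → 30/50 = 0.6000
  disgust: TP=24, FN=8+3+3+4+5=23 → 24/47 = 0.5106
Weighted-recall = Σ (supportᵢ/N)·recallᵢ with N=328: (46/328)·0.3696 + (56/328)·0.5893 + (39/328)·0.5385 + (90/328)·0.4889 + (50/328)·0.6000 + (47/328)·0.5106 = 0.515

0.515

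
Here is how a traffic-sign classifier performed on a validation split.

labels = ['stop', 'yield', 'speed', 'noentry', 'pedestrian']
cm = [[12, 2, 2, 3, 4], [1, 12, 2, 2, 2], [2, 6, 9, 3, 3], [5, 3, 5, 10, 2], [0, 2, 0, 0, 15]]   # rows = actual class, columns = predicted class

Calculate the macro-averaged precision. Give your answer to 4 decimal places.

0.5425

Per-class precision (TP/(TP+FP)):
  stop: TP=12, FP=1+2+5+0=8 → 12/20 = 0.60000
  yield: TP=12, FP=2+6+3+2=13 → 12/25 = 0.48000
  speed: TP=9, FP=2+2+5+0=9 → 9/18 = 0.50000
  noentry: TP=10, FP=3+2+3+0=8 → 10/18 = 0.55556
  pedestrian: TP=15, FP=4+2+3+2=11 → 15/26 = 0.57692
Macro-precision = mean = (0.60000 + 0.48000 + 0.50000 + 0.55556 + 0.57692) / 5 = 0.5425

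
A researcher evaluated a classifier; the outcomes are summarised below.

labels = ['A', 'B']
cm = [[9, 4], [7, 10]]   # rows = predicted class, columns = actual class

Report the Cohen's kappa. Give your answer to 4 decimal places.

0.2731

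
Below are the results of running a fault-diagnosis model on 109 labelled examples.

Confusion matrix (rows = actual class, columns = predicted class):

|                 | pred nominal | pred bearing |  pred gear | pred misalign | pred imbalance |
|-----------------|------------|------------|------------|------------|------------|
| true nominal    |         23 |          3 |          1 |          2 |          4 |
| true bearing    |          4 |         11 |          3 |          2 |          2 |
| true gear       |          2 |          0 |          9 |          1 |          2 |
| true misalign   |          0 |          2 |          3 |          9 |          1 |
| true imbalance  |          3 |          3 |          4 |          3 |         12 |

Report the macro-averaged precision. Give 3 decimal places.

0.570

Per-class precision (TP/(TP+FP)):
  nominal: TP=23, FP=4+2+0+3=9 → 23/32 = 0.7188
  bearing: TP=11, FP=3+0+2+3=8 → 11/19 = 0.5789
  gear: TP=9, FP=1+3+3+4=11 → 9/20 = 0.4500
  misalign: TP=9, FP=2+2+1+3=8 → 9/17 = 0.5294
  imbalance: TP=12, FP=4+2+2+1=9 → 12/21 = 0.5714
Macro-precision = mean = (0.7188 + 0.5789 + 0.4500 + 0.5294 + 0.5714) / 5 = 0.570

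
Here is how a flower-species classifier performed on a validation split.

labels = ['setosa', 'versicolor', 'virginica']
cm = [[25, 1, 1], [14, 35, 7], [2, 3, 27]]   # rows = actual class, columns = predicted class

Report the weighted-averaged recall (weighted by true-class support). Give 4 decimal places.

Per-class recall (TP/(TP+FN)):
  setosa: TP=25, FN=1+1=2 → 25/27 = 0.92593
  versicolor: TP=35, FN=14+7=21 → 35/56 = 0.62500
  virginica: TP=27, FN=2+3=5 → 27/32 = 0.84375
Weighted-recall = Σ (supportᵢ/N)·recallᵢ with N=115: (27/115)·0.92593 + (56/115)·0.62500 + (32/115)·0.84375 = 0.7565

0.7565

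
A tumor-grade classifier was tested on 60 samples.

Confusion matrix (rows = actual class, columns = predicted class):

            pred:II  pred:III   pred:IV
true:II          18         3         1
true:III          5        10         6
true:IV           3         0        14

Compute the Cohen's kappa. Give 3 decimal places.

0.550

Observed agreement pₒ = trace/N = 42/60 = 0.7000
Expected agreement pₑ = Σ (rowᵢ·colᵢ)/N² = (22·26 + 21·13 + 17·21)/60² = 0.3339
κ = (pₒ − pₑ)/(1 − pₑ) = (0.7000 − 0.3339)/(1 − 0.3339) = 0.550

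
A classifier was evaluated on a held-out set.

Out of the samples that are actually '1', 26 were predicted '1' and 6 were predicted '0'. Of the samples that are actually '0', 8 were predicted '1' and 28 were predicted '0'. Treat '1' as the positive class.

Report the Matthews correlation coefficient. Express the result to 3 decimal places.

MCC = (TP·TN − FP·FN) / √((TP+FP)(TP+FN)(TN+FP)(TN+FN))
Numerator = 26·28 − 8·6 = 680
Denominator = √(34·32·36·34) = √1331712 = 1153.9983
MCC = 680 / 1153.9983 = 0.589

0.589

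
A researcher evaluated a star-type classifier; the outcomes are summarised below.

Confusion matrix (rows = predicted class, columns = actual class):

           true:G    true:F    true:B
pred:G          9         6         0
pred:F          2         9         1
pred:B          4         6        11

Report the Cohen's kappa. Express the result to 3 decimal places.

0.421

Observed agreement pₒ = trace/N = 29/48 = 0.6042
Expected agreement pₑ = Σ (rowᵢ·colᵢ)/N² = (15·15 + 21·12 + 12·21)/48² = 0.3164
κ = (pₒ − pₑ)/(1 − pₑ) = (0.6042 − 0.3164)/(1 − 0.3164) = 0.421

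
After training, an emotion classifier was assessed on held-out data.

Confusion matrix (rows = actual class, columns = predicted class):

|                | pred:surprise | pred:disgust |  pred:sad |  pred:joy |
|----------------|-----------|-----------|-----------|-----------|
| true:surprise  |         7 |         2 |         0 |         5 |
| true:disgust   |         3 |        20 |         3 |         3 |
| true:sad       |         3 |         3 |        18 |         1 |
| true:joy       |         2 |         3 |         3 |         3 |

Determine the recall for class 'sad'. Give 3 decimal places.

0.720

One-vs-rest for 'sad': TP = diagonal; FP = other classes predicted 'sad'; FN = 'sad' predicted as other.
recall = TP/(TP+FN).
sad: TP=18, FN=3+3+1=7 → 18/25 = 0.7200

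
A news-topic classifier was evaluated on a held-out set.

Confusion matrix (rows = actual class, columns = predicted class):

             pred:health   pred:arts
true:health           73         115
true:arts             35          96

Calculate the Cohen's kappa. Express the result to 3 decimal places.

0.111

Observed agreement pₒ = trace/N = 169/319 = 0.5298
Expected agreement pₑ = Σ (rowᵢ·colᵢ)/N² = (188·108 + 131·211)/319² = 0.4712
κ = (pₒ − pₑ)/(1 − pₑ) = (0.5298 − 0.4712)/(1 − 0.4712) = 0.111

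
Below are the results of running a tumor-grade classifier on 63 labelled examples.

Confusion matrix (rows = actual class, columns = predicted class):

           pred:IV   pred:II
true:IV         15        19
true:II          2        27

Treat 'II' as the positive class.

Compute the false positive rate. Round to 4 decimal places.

0.5588

FPR = FP/(FP+TN) = 19/(19+15) = 0.5588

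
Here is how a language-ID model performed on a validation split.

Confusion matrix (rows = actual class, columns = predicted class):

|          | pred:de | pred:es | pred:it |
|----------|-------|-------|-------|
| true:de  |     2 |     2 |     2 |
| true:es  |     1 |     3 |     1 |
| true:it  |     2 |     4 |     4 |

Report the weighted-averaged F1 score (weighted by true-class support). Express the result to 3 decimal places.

Per-class F1 score (2·TP/(2·TP+FP+FN)):
  de: TP=2, FP=1+2=3, FN=2+2=4 → 4/11 = 0.3636
  es: TP=3, FP=2+4=6, FN=1+1=2 → 6/14 = 0.4286
  it: TP=4, FP=2+1=3, FN=2+4=6 → 8/17 = 0.4706
Weighted-F1 score = Σ (supportᵢ/N)·F1 scoreᵢ with N=21: (6/21)·0.3636 + (5/21)·0.4286 + (10/21)·0.4706 = 0.430

0.430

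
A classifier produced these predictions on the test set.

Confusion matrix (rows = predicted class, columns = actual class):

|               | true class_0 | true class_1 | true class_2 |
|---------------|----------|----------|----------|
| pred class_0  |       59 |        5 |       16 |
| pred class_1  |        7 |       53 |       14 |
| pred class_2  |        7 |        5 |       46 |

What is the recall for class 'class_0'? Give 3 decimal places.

Take TP from the diagonal, FP from the rest of the 'class_0' prediction marginal, FN from the rest of the 'class_0' actual marginal.
recall = TP/(TP+FN).
class_0: TP=59, FN=7+7=14 → 59/73 = 0.8082

0.808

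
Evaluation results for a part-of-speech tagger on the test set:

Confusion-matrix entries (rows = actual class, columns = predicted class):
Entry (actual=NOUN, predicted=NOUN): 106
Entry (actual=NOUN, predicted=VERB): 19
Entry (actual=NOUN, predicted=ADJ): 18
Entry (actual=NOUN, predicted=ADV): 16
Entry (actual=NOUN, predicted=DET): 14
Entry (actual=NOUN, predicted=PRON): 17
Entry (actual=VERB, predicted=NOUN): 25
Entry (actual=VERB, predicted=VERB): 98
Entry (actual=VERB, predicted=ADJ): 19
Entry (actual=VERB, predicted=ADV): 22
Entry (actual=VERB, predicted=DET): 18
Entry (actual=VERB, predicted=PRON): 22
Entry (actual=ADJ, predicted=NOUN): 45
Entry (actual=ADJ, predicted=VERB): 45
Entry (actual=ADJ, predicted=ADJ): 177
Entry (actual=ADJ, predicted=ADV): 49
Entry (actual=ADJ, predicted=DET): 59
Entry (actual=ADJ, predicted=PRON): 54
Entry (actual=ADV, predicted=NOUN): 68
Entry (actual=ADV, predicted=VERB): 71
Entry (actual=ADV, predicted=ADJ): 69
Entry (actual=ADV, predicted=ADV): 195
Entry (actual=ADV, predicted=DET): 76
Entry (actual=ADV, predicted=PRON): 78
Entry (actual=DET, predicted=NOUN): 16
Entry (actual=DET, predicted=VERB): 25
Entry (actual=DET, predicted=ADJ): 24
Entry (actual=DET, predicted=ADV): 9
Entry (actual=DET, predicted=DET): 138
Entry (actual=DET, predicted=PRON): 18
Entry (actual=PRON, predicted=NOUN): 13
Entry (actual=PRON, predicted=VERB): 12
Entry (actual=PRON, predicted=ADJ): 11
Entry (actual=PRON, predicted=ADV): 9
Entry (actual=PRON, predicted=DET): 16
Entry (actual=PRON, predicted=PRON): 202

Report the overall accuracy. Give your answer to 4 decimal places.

0.4891

Accuracy = trace / total = (106+98+177+195+138+202=916) / 1873 = 916/1873 = 0.4891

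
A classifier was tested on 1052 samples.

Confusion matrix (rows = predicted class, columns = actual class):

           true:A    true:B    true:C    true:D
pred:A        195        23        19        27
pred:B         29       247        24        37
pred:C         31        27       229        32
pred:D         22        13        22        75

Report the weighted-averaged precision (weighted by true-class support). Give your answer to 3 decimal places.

0.703

Per-class precision (TP/(TP+FP)):
  A: TP=195, FP=23+19+27=69 → 195/264 = 0.7386
  B: TP=247, FP=29+24+37=90 → 247/337 = 0.7329
  C: TP=229, FP=31+27+32=90 → 229/319 = 0.7179
  D: TP=75, FP=22+13+22=57 → 75/132 = 0.5682
Weighted-precision = Σ (supportᵢ/N)·precisionᵢ with N=1052: (277/1052)·0.7386 + (310/1052)·0.7329 + (294/1052)·0.7179 + (171/1052)·0.5682 = 0.703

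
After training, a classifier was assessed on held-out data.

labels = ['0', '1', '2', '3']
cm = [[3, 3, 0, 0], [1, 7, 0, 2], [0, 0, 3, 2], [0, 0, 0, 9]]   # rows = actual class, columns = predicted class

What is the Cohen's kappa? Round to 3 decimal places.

0.627

Observed agreement pₒ = trace/N = 22/30 = 0.7333
Expected agreement pₑ = Σ (rowᵢ·colᵢ)/N² = (6·4 + 10·10 + 5·3 + 9·13)/30² = 0.2844
κ = (pₒ − pₑ)/(1 − pₑ) = (0.7333 − 0.2844)/(1 − 0.2844) = 0.627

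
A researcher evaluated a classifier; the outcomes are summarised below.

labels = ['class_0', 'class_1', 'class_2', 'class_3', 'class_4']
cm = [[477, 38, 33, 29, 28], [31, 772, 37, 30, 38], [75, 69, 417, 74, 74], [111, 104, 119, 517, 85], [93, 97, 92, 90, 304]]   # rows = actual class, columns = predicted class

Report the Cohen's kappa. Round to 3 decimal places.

0.559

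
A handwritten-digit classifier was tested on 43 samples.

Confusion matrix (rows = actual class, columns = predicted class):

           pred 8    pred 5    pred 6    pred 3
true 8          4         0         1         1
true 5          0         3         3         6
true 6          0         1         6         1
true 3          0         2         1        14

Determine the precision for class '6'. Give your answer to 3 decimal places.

Treat '6' as positive and all other classes as negative.
precision = TP/(TP+FP).
6: TP=6, FP=1+3+1=5 → 6/11 = 0.5455

0.545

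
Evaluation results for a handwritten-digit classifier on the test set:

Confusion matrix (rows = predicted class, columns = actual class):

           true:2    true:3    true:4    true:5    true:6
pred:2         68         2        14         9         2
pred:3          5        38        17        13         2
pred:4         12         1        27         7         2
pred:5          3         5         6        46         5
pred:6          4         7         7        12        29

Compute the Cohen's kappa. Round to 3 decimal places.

Observed agreement pₒ = trace/N = 208/343 = 0.6064
Expected agreement pₑ = Σ (rowᵢ·colᵢ)/N² = (92·95 + 53·75 + 71·49 + 87·65 + 40·59)/343² = 0.2058
κ = (pₒ − pₑ)/(1 − pₑ) = (0.6064 − 0.2058)/(1 − 0.2058) = 0.504

0.504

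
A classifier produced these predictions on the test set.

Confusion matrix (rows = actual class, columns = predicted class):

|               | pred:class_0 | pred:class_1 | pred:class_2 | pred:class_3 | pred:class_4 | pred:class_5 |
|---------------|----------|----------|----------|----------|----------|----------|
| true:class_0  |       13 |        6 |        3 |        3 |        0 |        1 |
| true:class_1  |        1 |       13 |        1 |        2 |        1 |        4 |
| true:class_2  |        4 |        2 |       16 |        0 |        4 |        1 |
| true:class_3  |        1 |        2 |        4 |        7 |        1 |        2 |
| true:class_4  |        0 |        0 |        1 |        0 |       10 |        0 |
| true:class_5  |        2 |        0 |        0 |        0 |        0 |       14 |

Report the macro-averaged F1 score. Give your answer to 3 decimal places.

Per-class F1 score (2·TP/(2·TP+FP+FN)):
  class_0: TP=13, FP=1+4+1+0+2=8, FN=6+3+3+0+1=13 → 26/47 = 0.5532
  class_1: TP=13, FP=6+2+2+0+0=10, FN=1+1+2+1+4=9 → 26/45 = 0.5778
  class_2: TP=16, FP=3+1+4+1+0=9, FN=4+2+0+4+1=11 → 32/52 = 0.6154
  class_3: TP=7, FP=3+2+0+0+0=5, FN=1+2+4+1+2=10 → 14/29 = 0.4828
  class_4: TP=10, FP=0+1+4+1+0=6, FN=0+0+1+0+0=1 → 20/27 = 0.7407
  class_5: TP=14, FP=1+4+1+2+0=8, FN=2+0+0+0+0=2 → 28/38 = 0.7368
Macro-F1 score = mean = (0.5532 + 0.5778 + 0.6154 + 0.4828 + 0.7407 + 0.7368) / 6 = 0.618

0.618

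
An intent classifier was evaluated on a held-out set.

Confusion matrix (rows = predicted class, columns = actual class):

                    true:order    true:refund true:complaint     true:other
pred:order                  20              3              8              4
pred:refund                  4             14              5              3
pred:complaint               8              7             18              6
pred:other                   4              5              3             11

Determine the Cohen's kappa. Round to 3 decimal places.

Observed agreement pₒ = trace/N = 63/123 = 0.5122
Expected agreement pₑ = Σ (rowᵢ·colᵢ)/N² = (36·35 + 29·26 + 34·39 + 24·23)/123² = 0.2573
κ = (pₒ − pₑ)/(1 − pₑ) = (0.5122 − 0.2573)/(1 − 0.2573) = 0.343

0.343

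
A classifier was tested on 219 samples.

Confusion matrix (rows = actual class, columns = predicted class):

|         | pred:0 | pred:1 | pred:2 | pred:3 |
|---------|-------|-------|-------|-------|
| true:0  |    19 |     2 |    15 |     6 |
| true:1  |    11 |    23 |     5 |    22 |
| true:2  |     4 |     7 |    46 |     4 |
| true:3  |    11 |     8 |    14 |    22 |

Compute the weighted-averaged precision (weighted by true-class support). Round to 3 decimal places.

Per-class precision (TP/(TP+FP)):
  0: TP=19, FP=11+4+11=26 → 19/45 = 0.4222
  1: TP=23, FP=2+7+8=17 → 23/40 = 0.5750
  2: TP=46, FP=15+5+14=34 → 46/80 = 0.5750
  3: TP=22, FP=6+22+4=32 → 22/54 = 0.4074
Weighted-precision = Σ (supportᵢ/N)·precisionᵢ with N=219: (42/219)·0.4222 + (61/219)·0.5750 + (61/219)·0.5750 + (55/219)·0.4074 = 0.504

0.504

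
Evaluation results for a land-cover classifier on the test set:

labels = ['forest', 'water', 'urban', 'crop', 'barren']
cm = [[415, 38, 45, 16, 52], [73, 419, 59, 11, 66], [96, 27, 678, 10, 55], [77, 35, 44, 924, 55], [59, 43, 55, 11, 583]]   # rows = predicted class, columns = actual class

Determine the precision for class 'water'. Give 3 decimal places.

0.667

One-vs-rest for 'water': TP = diagonal; FP = other classes predicted 'water'; FN = 'water' predicted as other.
precision = TP/(TP+FP).
water: TP=419, FP=73+59+11+66=209 → 419/628 = 0.6672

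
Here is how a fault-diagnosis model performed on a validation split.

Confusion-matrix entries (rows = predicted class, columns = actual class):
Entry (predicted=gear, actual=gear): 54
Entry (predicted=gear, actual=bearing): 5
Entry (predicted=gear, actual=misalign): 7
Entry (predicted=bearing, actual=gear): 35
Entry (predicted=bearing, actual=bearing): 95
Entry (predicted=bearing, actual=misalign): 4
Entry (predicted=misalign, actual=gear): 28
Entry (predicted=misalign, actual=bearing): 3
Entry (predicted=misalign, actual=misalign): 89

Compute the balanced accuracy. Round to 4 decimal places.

0.7580

Balanced accuracy = mean of per-class recall.
  gear: recall = 54/117 = 0.46154
  bearing: recall = 95/103 = 0.92233
  misalign: recall = 89/100 = 0.89000
Mean = (0.46154 + 0.92233 + 0.89000) / 3 = 0.7580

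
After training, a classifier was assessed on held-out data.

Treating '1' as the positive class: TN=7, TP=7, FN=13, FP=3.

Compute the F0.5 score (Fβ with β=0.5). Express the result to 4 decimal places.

0.5833

Fβ = (1+β²)·TP / ((1+β²)·TP + β²·FN + FP), with β²=1/4
= 1.25·7 / (1.25·7 + 0.25·13 + 3) = 0.5833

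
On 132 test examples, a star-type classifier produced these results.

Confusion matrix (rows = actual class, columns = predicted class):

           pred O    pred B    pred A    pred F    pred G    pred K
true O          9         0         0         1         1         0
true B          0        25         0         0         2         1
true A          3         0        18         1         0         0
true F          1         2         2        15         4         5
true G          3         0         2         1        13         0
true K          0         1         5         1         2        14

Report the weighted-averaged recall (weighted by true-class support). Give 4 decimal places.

0.7121

Per-class recall (TP/(TP+FN)):
  O: TP=9, FN=0+0+1+1+0=2 → 9/11 = 0.81818
  B: TP=25, FN=0+0+0+2+1=3 → 25/28 = 0.89286
  A: TP=18, FN=3+0+1+0+0=4 → 18/22 = 0.81818
  F: TP=15, FN=1+2+2+4+5=14 → 15/29 = 0.51724
  G: TP=13, FN=3+0+2+1+0=6 → 13/19 = 0.68421
  K: TP=14, FN=0+1+5+1+2=9 → 14/23 = 0.60870
Weighted-recall = Σ (supportᵢ/N)·recallᵢ with N=132: (11/132)·0.81818 + (28/132)·0.89286 + (22/132)·0.81818 + (29/132)·0.51724 + (19/132)·0.68421 + (23/132)·0.60870 = 0.7121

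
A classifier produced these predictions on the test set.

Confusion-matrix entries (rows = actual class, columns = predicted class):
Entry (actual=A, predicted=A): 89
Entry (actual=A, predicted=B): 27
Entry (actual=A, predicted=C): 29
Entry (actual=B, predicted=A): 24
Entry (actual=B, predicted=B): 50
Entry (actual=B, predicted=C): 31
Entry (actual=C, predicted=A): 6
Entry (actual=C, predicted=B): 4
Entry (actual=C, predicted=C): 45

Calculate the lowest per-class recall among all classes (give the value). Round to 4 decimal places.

Per-class recall (TP/(TP+FN)):
  A: TP=89, FN=27+29=56 → 89/145 = 0.61379
  B: TP=50, FN=24+31=55 → 50/105 = 0.47619
  C: TP=45, FN=6+4=10 → 45/55 = 0.81818
Lowest is class 'B' with recall = 0.4762.

0.4762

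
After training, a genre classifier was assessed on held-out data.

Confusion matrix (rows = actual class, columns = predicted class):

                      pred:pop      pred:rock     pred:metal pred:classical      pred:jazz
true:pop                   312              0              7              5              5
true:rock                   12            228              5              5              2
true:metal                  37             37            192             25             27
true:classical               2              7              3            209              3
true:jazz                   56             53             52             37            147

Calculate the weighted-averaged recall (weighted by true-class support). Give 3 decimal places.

0.741

Per-class recall (TP/(TP+FN)):
  pop: TP=312, FN=0+7+5+5=17 → 312/329 = 0.9483
  rock: TP=228, FN=12+5+5+2=24 → 228/252 = 0.9048
  metal: TP=192, FN=37+37+25+27=126 → 192/318 = 0.6038
  classical: TP=209, FN=2+7+3+3=15 → 209/224 = 0.9330
  jazz: TP=147, FN=56+53+52+37=198 → 147/345 = 0.4261
Weighted-recall = Σ (supportᵢ/N)·recallᵢ with N=1468: (329/1468)·0.9483 + (252/1468)·0.9048 + (318/1468)·0.6038 + (224/1468)·0.9330 + (345/1468)·0.4261 = 0.741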